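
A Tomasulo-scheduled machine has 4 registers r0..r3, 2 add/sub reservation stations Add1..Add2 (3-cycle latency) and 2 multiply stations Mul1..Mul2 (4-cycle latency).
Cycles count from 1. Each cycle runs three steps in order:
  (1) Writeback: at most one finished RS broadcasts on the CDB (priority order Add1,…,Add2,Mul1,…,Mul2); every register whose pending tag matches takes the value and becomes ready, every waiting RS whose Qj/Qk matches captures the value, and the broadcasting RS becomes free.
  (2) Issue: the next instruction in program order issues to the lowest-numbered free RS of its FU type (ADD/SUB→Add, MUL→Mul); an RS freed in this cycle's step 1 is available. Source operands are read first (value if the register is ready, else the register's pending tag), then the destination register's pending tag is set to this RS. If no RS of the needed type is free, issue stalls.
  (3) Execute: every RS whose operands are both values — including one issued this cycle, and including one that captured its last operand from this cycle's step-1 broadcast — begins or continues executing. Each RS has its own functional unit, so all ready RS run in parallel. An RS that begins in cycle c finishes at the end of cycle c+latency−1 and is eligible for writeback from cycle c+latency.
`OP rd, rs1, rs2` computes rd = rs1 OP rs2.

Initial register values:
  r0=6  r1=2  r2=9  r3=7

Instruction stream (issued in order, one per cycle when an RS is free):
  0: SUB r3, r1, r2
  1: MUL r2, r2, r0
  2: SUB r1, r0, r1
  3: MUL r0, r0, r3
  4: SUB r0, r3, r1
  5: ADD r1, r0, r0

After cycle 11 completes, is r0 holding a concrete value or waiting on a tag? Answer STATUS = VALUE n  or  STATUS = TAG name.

cycle 1: issue SUB r3<-Add1 // r0:6,r1:2,r2:9,r3:Add1
cycle 2: issue MUL r2<-Mul1 // r0:6,r1:2,r2:Mul1,r3:Add1
cycle 3: issue SUB r1<-Add2 // r0:6,r1:Add2,r2:Mul1,r3:Add1
cycle 4: CDB Add1=-7; issue MUL r0<-Mul2 // r0:Mul2,r1:Add2,r2:Mul1,r3:-7
cycle 5: issue SUB r0<-Add1 // r0:Add1,r1:Add2,r2:Mul1,r3:-7
cycle 6: CDB Add2=4; issue ADD r1<-Add2 // r0:Add1,r1:Add2,r2:Mul1,r3:-7
cycle 7: CDB Mul1=54 // r0:Add1,r1:Add2,r2:54,r3:-7
cycle 8: CDB Mul2=-42 // r0:Add1,r1:Add2,r2:54,r3:-7
cycle 9: CDB Add1=-11 // r0:-11,r1:Add2,r2:54,r3:-7
cycle 10: - // r0:-11,r1:Add2,r2:54,r3:-7
cycle 11: - // r0:-11,r1:Add2,r2:54,r3:-7

STATUS = VALUE -11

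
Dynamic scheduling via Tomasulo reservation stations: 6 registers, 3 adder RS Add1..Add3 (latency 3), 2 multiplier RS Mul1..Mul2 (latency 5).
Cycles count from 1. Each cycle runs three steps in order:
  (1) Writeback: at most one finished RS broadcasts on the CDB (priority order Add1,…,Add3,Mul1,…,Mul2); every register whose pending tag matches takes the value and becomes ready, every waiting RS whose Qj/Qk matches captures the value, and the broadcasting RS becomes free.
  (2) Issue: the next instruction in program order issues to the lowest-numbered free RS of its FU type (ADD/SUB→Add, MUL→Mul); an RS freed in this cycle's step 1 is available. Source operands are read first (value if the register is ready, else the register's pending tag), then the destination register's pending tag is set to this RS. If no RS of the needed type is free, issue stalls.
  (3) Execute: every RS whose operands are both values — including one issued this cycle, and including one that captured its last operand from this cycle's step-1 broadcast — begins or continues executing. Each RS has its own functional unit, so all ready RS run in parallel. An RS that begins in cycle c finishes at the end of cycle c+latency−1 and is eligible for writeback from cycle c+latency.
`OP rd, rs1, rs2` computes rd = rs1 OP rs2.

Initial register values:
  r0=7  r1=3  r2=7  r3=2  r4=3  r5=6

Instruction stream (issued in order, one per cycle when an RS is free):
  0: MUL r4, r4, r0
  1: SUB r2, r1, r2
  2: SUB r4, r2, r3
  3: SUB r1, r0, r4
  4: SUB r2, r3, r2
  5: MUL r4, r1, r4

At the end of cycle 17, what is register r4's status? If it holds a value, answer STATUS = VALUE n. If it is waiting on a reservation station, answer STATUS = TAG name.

  c1: issue MUL r4<-Mul1  regs: r0:7,r1:3,r2:7,r3:2,r4:Mul1,r5:6
  c2: issue SUB r2<-Add1  regs: r0:7,r1:3,r2:Add1,r3:2,r4:Mul1,r5:6
  c3: issue SUB r4<-Add2  regs: r0:7,r1:3,r2:Add1,r3:2,r4:Add2,r5:6
  c4: issue SUB r1<-Add3  regs: r0:7,r1:Add3,r2:Add1,r3:2,r4:Add2,r5:6
  c5: CDB Add1=-4; issue SUB r2<-Add1  regs: r0:7,r1:Add3,r2:Add1,r3:2,r4:Add2,r5:6
  c6: CDB Mul1=21; issue MUL r4<-Mul1  regs: r0:7,r1:Add3,r2:Add1,r3:2,r4:Mul1,r5:6
  c7: -  regs: r0:7,r1:Add3,r2:Add1,r3:2,r4:Mul1,r5:6
  c8: CDB Add1=6  regs: r0:7,r1:Add3,r2:6,r3:2,r4:Mul1,r5:6
  c9: CDB Add2=-6  regs: r0:7,r1:Add3,r2:6,r3:2,r4:Mul1,r5:6
  c10: -  regs: r0:7,r1:Add3,r2:6,r3:2,r4:Mul1,r5:6
  c11: -  regs: r0:7,r1:Add3,r2:6,r3:2,r4:Mul1,r5:6
  c12: CDB Add3=13  regs: r0:7,r1:13,r2:6,r3:2,r4:Mul1,r5:6
  c13: -  regs: r0:7,r1:13,r2:6,r3:2,r4:Mul1,r5:6
  c14: -  regs: r0:7,r1:13,r2:6,r3:2,r4:Mul1,r5:6
  c15: -  regs: r0:7,r1:13,r2:6,r3:2,r4:Mul1,r5:6
  c16: -  regs: r0:7,r1:13,r2:6,r3:2,r4:Mul1,r5:6
  c17: CDB Mul1=-78  regs: r0:7,r1:13,r2:6,r3:2,r4:-78,r5:6

STATUS = VALUE -78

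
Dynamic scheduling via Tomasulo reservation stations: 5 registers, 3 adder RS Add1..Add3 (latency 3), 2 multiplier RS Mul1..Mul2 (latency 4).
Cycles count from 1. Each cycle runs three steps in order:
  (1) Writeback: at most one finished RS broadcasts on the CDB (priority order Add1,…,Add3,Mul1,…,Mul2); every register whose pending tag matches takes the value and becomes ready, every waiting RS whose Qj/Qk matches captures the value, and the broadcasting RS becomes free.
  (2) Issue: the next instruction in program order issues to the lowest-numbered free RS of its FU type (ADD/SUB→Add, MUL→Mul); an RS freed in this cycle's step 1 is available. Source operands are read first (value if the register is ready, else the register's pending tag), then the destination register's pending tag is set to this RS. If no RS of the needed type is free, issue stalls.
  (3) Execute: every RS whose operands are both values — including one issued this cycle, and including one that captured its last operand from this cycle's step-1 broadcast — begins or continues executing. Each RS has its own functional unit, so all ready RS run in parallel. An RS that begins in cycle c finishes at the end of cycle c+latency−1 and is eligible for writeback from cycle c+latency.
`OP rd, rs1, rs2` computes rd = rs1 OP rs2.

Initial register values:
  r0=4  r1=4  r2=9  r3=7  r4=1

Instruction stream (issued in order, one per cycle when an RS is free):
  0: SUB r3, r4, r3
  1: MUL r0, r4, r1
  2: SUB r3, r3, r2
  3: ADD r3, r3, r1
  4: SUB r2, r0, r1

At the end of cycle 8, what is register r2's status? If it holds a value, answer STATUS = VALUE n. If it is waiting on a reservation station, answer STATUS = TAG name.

cycle 1: issue SUB r3<-Add1 // r0:4,r1:4,r2:9,r3:Add1,r4:1
cycle 2: issue MUL r0<-Mul1 // r0:Mul1,r1:4,r2:9,r3:Add1,r4:1
cycle 3: issue SUB r3<-Add2 // r0:Mul1,r1:4,r2:9,r3:Add2,r4:1
cycle 4: CDB Add1=-6; issue ADD r3<-Add1 // r0:Mul1,r1:4,r2:9,r3:Add1,r4:1
cycle 5: issue SUB r2<-Add3 // r0:Mul1,r1:4,r2:Add3,r3:Add1,r4:1
cycle 6: CDB Mul1=4 // r0:4,r1:4,r2:Add3,r3:Add1,r4:1
cycle 7: CDB Add2=-15 // r0:4,r1:4,r2:Add3,r3:Add1,r4:1
cycle 8: - // r0:4,r1:4,r2:Add3,r3:Add1,r4:1

STATUS = TAG Add3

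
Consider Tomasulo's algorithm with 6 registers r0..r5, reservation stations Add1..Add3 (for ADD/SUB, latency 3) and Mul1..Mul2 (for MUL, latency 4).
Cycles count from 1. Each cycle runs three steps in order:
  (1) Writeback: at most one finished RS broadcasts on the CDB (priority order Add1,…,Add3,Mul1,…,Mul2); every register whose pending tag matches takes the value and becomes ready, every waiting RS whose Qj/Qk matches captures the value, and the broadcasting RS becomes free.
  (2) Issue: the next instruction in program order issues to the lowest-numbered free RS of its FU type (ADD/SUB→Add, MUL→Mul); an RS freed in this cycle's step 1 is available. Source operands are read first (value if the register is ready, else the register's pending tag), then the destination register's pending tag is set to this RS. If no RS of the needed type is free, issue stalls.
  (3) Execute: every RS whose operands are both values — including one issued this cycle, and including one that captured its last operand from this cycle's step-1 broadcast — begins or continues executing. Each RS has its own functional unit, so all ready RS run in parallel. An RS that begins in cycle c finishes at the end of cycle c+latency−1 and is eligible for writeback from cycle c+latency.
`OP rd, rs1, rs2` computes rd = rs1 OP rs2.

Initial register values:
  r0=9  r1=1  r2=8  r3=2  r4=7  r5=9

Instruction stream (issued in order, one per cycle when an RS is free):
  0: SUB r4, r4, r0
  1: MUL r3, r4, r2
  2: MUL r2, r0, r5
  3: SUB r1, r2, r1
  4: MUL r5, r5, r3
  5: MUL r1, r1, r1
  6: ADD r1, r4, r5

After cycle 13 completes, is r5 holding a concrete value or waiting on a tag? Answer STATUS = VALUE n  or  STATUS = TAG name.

STATUS = VALUE -144

c1: issue SUB r4<-Add1 | r0:9,r1:1,r2:8,r3:2,r4:Add1,r5:9
c2: issue MUL r3<-Mul1 | r0:9,r1:1,r2:8,r3:Mul1,r4:Add1,r5:9
c3: issue MUL r2<-Mul2 | r0:9,r1:1,r2:Mul2,r3:Mul1,r4:Add1,r5:9
c4: CDB Add1=-2; issue SUB r1<-Add1 | r0:9,r1:Add1,r2:Mul2,r3:Mul1,r4:-2,r5:9
c5: stall | r0:9,r1:Add1,r2:Mul2,r3:Mul1,r4:-2,r5:9
c6: stall | r0:9,r1:Add1,r2:Mul2,r3:Mul1,r4:-2,r5:9
c7: CDB Mul2=81; issue MUL r5<-Mul2 | r0:9,r1:Add1,r2:81,r3:Mul1,r4:-2,r5:Mul2
c8: CDB Mul1=-16; issue MUL r1<-Mul1 | r0:9,r1:Mul1,r2:81,r3:-16,r4:-2,r5:Mul2
c9: issue ADD r1<-Add2 | r0:9,r1:Add2,r2:81,r3:-16,r4:-2,r5:Mul2
c10: CDB Add1=80 | r0:9,r1:Add2,r2:81,r3:-16,r4:-2,r5:Mul2
c11: - | r0:9,r1:Add2,r2:81,r3:-16,r4:-2,r5:Mul2
c12: CDB Mul2=-144 | r0:9,r1:Add2,r2:81,r3:-16,r4:-2,r5:-144
c13: - | r0:9,r1:Add2,r2:81,r3:-16,r4:-2,r5:-144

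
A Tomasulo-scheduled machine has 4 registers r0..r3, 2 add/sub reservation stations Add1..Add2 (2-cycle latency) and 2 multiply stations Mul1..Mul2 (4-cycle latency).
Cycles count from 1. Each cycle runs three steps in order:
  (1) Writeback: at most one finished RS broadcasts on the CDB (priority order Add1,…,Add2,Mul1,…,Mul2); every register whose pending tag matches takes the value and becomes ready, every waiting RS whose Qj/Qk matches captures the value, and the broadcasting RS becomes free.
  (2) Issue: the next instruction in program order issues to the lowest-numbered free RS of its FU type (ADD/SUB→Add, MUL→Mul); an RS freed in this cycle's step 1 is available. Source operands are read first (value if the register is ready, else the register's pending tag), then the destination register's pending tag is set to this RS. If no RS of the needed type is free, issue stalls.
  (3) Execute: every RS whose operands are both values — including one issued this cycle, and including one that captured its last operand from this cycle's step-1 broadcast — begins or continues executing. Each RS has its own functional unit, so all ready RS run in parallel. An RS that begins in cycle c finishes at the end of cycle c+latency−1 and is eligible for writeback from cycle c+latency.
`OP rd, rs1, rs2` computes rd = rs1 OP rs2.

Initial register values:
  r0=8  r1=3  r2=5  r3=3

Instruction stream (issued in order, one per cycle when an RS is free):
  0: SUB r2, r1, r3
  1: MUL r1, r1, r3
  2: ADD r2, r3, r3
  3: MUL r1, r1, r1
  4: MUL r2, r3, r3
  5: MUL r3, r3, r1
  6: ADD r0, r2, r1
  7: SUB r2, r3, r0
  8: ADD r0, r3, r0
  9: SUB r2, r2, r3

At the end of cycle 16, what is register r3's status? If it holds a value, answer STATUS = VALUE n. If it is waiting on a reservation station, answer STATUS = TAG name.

STATUS = VALUE 243

c1: issue SUB r2<-Add1 | r0:8,r1:3,r2:Add1,r3:3
c2: issue MUL r1<-Mul1 | r0:8,r1:Mul1,r2:Add1,r3:3
c3: CDB Add1=0; issue ADD r2<-Add1 | r0:8,r1:Mul1,r2:Add1,r3:3
c4: issue MUL r1<-Mul2 | r0:8,r1:Mul2,r2:Add1,r3:3
c5: CDB Add1=6; stall | r0:8,r1:Mul2,r2:6,r3:3
c6: CDB Mul1=9; issue MUL r2<-Mul1 | r0:8,r1:Mul2,r2:Mul1,r3:3
c7: stall | r0:8,r1:Mul2,r2:Mul1,r3:3
c8: stall | r0:8,r1:Mul2,r2:Mul1,r3:3
c9: stall | r0:8,r1:Mul2,r2:Mul1,r3:3
c10: CDB Mul1=9; issue MUL r3<-Mul1 | r0:8,r1:Mul2,r2:9,r3:Mul1
c11: CDB Mul2=81; issue ADD r0<-Add1 | r0:Add1,r1:81,r2:9,r3:Mul1
c12: issue SUB r2<-Add2 | r0:Add1,r1:81,r2:Add2,r3:Mul1
c13: CDB Add1=90; issue ADD r0<-Add1 | r0:Add1,r1:81,r2:Add2,r3:Mul1
c14: stall | r0:Add1,r1:81,r2:Add2,r3:Mul1
c15: CDB Mul1=243; stall | r0:Add1,r1:81,r2:Add2,r3:243
c16: stall | r0:Add1,r1:81,r2:Add2,r3:243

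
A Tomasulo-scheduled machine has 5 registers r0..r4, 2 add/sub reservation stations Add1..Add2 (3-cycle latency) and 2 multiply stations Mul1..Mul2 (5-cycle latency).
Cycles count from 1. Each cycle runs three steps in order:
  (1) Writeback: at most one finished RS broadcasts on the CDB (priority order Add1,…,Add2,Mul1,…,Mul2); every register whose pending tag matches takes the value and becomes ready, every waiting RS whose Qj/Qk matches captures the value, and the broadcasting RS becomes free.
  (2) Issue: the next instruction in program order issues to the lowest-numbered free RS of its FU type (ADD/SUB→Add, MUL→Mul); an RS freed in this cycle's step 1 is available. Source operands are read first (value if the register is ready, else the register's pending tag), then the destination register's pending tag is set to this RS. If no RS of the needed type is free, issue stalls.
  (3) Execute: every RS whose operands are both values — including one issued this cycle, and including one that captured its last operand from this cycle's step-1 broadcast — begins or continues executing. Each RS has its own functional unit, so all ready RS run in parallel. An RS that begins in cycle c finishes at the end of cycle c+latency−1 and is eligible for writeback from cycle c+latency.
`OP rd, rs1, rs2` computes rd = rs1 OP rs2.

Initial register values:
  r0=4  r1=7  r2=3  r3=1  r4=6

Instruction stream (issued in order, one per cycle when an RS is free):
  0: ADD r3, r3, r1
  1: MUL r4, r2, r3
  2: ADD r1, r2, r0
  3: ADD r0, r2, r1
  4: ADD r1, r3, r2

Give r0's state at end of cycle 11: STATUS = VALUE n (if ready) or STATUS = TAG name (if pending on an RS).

STATUS = VALUE 10

  c1: issue ADD r3<-Add1  regs: r0:4,r1:7,r2:3,r3:Add1,r4:6
  c2: issue MUL r4<-Mul1  regs: r0:4,r1:7,r2:3,r3:Add1,r4:Mul1
  c3: issue ADD r1<-Add2  regs: r0:4,r1:Add2,r2:3,r3:Add1,r4:Mul1
  c4: CDB Add1=8; issue ADD r0<-Add1  regs: r0:Add1,r1:Add2,r2:3,r3:8,r4:Mul1
  c5: stall  regs: r0:Add1,r1:Add2,r2:3,r3:8,r4:Mul1
  c6: CDB Add2=7; issue ADD r1<-Add2  regs: r0:Add1,r1:Add2,r2:3,r3:8,r4:Mul1
  c7: -  regs: r0:Add1,r1:Add2,r2:3,r3:8,r4:Mul1
  c8: -  regs: r0:Add1,r1:Add2,r2:3,r3:8,r4:Mul1
  c9: CDB Add1=10  regs: r0:10,r1:Add2,r2:3,r3:8,r4:Mul1
  c10: CDB Add2=11  regs: r0:10,r1:11,r2:3,r3:8,r4:Mul1
  c11: CDB Mul1=24  regs: r0:10,r1:11,r2:3,r3:8,r4:24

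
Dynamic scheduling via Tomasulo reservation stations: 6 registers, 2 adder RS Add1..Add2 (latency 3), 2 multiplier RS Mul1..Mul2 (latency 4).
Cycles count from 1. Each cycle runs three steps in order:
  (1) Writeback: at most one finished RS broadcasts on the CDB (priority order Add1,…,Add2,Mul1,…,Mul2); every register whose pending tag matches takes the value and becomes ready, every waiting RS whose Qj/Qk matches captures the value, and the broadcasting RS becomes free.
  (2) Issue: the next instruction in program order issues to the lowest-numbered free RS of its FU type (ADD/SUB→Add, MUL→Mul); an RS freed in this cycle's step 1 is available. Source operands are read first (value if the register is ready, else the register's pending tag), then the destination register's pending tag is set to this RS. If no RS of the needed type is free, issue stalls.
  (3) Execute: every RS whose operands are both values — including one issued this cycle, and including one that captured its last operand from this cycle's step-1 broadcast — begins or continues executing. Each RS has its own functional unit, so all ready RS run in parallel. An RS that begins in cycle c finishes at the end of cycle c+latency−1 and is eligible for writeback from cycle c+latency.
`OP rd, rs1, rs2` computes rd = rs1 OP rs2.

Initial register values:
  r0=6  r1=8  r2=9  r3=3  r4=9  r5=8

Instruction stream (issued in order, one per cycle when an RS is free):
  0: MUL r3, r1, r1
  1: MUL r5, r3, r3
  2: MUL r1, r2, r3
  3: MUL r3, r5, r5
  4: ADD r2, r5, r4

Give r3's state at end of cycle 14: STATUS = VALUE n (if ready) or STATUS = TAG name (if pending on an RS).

c1: issue MUL r3<-Mul1 | r0:6,r1:8,r2:9,r3:Mul1,r4:9,r5:8
c2: issue MUL r5<-Mul2 | r0:6,r1:8,r2:9,r3:Mul1,r4:9,r5:Mul2
c3: stall | r0:6,r1:8,r2:9,r3:Mul1,r4:9,r5:Mul2
c4: stall | r0:6,r1:8,r2:9,r3:Mul1,r4:9,r5:Mul2
c5: CDB Mul1=64; issue MUL r1<-Mul1 | r0:6,r1:Mul1,r2:9,r3:64,r4:9,r5:Mul2
c6: stall | r0:6,r1:Mul1,r2:9,r3:64,r4:9,r5:Mul2
c7: stall | r0:6,r1:Mul1,r2:9,r3:64,r4:9,r5:Mul2
c8: stall | r0:6,r1:Mul1,r2:9,r3:64,r4:9,r5:Mul2
c9: CDB Mul1=576; issue MUL r3<-Mul1 | r0:6,r1:576,r2:9,r3:Mul1,r4:9,r5:Mul2
c10: CDB Mul2=4096; issue ADD r2<-Add1 | r0:6,r1:576,r2:Add1,r3:Mul1,r4:9,r5:4096
c11: - | r0:6,r1:576,r2:Add1,r3:Mul1,r4:9,r5:4096
c12: - | r0:6,r1:576,r2:Add1,r3:Mul1,r4:9,r5:4096
c13: CDB Add1=4105 | r0:6,r1:576,r2:4105,r3:Mul1,r4:9,r5:4096
c14: CDB Mul1=16777216 | r0:6,r1:576,r2:4105,r3:16777216,r4:9,r5:4096

STATUS = VALUE 16777216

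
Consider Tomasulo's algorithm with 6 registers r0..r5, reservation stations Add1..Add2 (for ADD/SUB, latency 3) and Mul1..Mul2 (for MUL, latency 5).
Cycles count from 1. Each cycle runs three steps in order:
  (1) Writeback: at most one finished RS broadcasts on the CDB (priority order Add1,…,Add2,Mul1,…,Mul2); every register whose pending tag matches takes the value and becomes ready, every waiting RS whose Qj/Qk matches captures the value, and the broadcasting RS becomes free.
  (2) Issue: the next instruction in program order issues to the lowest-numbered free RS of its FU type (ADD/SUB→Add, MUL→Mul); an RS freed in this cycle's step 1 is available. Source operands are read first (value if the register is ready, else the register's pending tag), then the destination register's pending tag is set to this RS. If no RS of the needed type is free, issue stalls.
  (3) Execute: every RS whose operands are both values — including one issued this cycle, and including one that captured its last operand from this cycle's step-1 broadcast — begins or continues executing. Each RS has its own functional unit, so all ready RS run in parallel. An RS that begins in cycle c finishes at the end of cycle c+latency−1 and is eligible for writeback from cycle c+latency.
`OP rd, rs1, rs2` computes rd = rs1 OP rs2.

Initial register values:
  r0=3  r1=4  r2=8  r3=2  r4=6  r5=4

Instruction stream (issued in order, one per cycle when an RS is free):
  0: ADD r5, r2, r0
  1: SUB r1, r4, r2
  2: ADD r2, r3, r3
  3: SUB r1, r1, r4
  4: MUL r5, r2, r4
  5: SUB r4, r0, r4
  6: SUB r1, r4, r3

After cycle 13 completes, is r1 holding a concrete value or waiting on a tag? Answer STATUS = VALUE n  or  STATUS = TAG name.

c1: issue ADD r5<-Add1 | r0:3,r1:4,r2:8,r3:2,r4:6,r5:Add1
c2: issue SUB r1<-Add2 | r0:3,r1:Add2,r2:8,r3:2,r4:6,r5:Add1
c3: stall | r0:3,r1:Add2,r2:8,r3:2,r4:6,r5:Add1
c4: CDB Add1=11; issue ADD r2<-Add1 | r0:3,r1:Add2,r2:Add1,r3:2,r4:6,r5:11
c5: CDB Add2=-2; issue SUB r1<-Add2 | r0:3,r1:Add2,r2:Add1,r3:2,r4:6,r5:11
c6: issue MUL r5<-Mul1 | r0:3,r1:Add2,r2:Add1,r3:2,r4:6,r5:Mul1
c7: CDB Add1=4; issue SUB r4<-Add1 | r0:3,r1:Add2,r2:4,r3:2,r4:Add1,r5:Mul1
c8: CDB Add2=-8; issue SUB r1<-Add2 | r0:3,r1:Add2,r2:4,r3:2,r4:Add1,r5:Mul1
c9: - | r0:3,r1:Add2,r2:4,r3:2,r4:Add1,r5:Mul1
c10: CDB Add1=-3 | r0:3,r1:Add2,r2:4,r3:2,r4:-3,r5:Mul1
c11: - | r0:3,r1:Add2,r2:4,r3:2,r4:-3,r5:Mul1
c12: CDB Mul1=24 | r0:3,r1:Add2,r2:4,r3:2,r4:-3,r5:24
c13: CDB Add2=-5 | r0:3,r1:-5,r2:4,r3:2,r4:-3,r5:24

STATUS = VALUE -5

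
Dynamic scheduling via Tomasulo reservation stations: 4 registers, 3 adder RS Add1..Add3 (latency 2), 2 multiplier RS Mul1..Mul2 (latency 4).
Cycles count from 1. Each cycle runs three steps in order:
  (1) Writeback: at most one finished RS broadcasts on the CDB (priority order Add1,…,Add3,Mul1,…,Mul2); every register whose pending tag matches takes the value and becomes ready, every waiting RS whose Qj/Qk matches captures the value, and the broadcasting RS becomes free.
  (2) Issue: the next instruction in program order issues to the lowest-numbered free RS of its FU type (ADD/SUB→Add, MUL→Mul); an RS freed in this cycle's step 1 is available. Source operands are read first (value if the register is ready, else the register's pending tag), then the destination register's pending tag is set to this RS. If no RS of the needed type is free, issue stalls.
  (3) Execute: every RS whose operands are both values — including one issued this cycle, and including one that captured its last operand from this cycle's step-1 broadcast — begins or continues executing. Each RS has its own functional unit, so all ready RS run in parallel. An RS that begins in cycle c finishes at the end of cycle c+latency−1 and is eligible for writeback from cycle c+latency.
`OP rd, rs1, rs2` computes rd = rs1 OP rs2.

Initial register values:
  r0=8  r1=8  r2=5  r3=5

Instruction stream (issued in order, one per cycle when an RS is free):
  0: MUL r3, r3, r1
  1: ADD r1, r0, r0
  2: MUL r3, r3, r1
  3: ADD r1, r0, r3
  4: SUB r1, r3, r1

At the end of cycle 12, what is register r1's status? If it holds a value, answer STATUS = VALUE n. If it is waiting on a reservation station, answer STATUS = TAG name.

STATUS = TAG Add2

c1: issue MUL r3<-Mul1 | r0:8,r1:8,r2:5,r3:Mul1
c2: issue ADD r1<-Add1 | r0:8,r1:Add1,r2:5,r3:Mul1
c3: issue MUL r3<-Mul2 | r0:8,r1:Add1,r2:5,r3:Mul2
c4: CDB Add1=16; issue ADD r1<-Add1 | r0:8,r1:Add1,r2:5,r3:Mul2
c5: CDB Mul1=40; issue SUB r1<-Add2 | r0:8,r1:Add2,r2:5,r3:Mul2
c6: - | r0:8,r1:Add2,r2:5,r3:Mul2
c7: - | r0:8,r1:Add2,r2:5,r3:Mul2
c8: - | r0:8,r1:Add2,r2:5,r3:Mul2
c9: CDB Mul2=640 | r0:8,r1:Add2,r2:5,r3:640
c10: - | r0:8,r1:Add2,r2:5,r3:640
c11: CDB Add1=648 | r0:8,r1:Add2,r2:5,r3:640
c12: - | r0:8,r1:Add2,r2:5,r3:640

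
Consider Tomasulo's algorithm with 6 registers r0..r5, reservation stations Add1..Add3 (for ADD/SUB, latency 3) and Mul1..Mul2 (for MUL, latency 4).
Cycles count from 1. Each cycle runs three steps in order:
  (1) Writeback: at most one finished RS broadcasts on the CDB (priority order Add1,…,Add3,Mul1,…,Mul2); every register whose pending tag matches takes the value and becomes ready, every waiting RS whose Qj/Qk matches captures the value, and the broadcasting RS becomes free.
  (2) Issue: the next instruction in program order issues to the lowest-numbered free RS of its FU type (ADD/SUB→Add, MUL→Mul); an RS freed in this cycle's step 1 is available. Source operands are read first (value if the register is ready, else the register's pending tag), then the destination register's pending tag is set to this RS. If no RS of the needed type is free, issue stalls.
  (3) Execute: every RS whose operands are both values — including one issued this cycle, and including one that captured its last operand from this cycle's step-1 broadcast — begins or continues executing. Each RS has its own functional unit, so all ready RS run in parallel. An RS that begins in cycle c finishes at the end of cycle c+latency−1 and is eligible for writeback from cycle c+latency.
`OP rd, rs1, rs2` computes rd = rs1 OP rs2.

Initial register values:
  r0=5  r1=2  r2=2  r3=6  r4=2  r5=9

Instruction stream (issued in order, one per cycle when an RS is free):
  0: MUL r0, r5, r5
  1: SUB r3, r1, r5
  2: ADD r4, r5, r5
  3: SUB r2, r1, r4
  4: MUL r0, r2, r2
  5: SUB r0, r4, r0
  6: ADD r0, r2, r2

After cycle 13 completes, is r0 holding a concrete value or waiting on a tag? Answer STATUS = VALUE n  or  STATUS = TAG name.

  c1: issue MUL r0<-Mul1  regs: r0:Mul1,r1:2,r2:2,r3:6,r4:2,r5:9
  c2: issue SUB r3<-Add1  regs: r0:Mul1,r1:2,r2:2,r3:Add1,r4:2,r5:9
  c3: issue ADD r4<-Add2  regs: r0:Mul1,r1:2,r2:2,r3:Add1,r4:Add2,r5:9
  c4: issue SUB r2<-Add3  regs: r0:Mul1,r1:2,r2:Add3,r3:Add1,r4:Add2,r5:9
  c5: CDB Add1=-7; issue MUL r0<-Mul2  regs: r0:Mul2,r1:2,r2:Add3,r3:-7,r4:Add2,r5:9
  c6: CDB Add2=18; issue SUB r0<-Add1  regs: r0:Add1,r1:2,r2:Add3,r3:-7,r4:18,r5:9
  c7: CDB Mul1=81; issue ADD r0<-Add2  regs: r0:Add2,r1:2,r2:Add3,r3:-7,r4:18,r5:9
  c8: -  regs: r0:Add2,r1:2,r2:Add3,r3:-7,r4:18,r5:9
  c9: CDB Add3=-16  regs: r0:Add2,r1:2,r2:-16,r3:-7,r4:18,r5:9
  c10: -  regs: r0:Add2,r1:2,r2:-16,r3:-7,r4:18,r5:9
  c11: -  regs: r0:Add2,r1:2,r2:-16,r3:-7,r4:18,r5:9
  c12: CDB Add2=-32  regs: r0:-32,r1:2,r2:-16,r3:-7,r4:18,r5:9
  c13: CDB Mul2=256  regs: r0:-32,r1:2,r2:-16,r3:-7,r4:18,r5:9

STATUS = VALUE -32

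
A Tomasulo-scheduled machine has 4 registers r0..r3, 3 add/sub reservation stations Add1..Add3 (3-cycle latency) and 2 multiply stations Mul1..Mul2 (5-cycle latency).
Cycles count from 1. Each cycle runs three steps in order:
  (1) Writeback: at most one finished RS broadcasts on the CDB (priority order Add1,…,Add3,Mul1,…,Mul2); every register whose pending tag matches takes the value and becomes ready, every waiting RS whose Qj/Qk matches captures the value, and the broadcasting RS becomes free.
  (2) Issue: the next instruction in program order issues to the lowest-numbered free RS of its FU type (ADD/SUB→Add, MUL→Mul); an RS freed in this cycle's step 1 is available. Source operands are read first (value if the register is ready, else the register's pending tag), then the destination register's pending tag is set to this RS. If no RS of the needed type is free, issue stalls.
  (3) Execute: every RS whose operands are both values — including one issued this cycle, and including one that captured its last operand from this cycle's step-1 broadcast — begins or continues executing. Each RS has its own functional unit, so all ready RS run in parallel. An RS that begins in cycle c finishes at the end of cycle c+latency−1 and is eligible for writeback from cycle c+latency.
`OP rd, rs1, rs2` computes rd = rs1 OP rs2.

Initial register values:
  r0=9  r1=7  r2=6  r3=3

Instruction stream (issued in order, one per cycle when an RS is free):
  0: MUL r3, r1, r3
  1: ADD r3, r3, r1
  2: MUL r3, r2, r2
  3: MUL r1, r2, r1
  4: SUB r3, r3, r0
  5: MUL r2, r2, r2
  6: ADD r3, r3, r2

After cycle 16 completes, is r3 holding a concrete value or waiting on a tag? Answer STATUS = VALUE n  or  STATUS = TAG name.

STATUS = VALUE 63

cycle 1: issue MUL r3<-Mul1 // r0:9,r1:7,r2:6,r3:Mul1
cycle 2: issue ADD r3<-Add1 // r0:9,r1:7,r2:6,r3:Add1
cycle 3: issue MUL r3<-Mul2 // r0:9,r1:7,r2:6,r3:Mul2
cycle 4: stall // r0:9,r1:7,r2:6,r3:Mul2
cycle 5: stall // r0:9,r1:7,r2:6,r3:Mul2
cycle 6: CDB Mul1=21; issue MUL r1<-Mul1 // r0:9,r1:Mul1,r2:6,r3:Mul2
cycle 7: issue SUB r3<-Add2 // r0:9,r1:Mul1,r2:6,r3:Add2
cycle 8: CDB Mul2=36; issue MUL r2<-Mul2 // r0:9,r1:Mul1,r2:Mul2,r3:Add2
cycle 9: CDB Add1=28; issue ADD r3<-Add1 // r0:9,r1:Mul1,r2:Mul2,r3:Add1
cycle 10: - // r0:9,r1:Mul1,r2:Mul2,r3:Add1
cycle 11: CDB Add2=27 // r0:9,r1:Mul1,r2:Mul2,r3:Add1
cycle 12: CDB Mul1=42 // r0:9,r1:42,r2:Mul2,r3:Add1
cycle 13: CDB Mul2=36 // r0:9,r1:42,r2:36,r3:Add1
cycle 14: - // r0:9,r1:42,r2:36,r3:Add1
cycle 15: - // r0:9,r1:42,r2:36,r3:Add1
cycle 16: CDB Add1=63 // r0:9,r1:42,r2:36,r3:63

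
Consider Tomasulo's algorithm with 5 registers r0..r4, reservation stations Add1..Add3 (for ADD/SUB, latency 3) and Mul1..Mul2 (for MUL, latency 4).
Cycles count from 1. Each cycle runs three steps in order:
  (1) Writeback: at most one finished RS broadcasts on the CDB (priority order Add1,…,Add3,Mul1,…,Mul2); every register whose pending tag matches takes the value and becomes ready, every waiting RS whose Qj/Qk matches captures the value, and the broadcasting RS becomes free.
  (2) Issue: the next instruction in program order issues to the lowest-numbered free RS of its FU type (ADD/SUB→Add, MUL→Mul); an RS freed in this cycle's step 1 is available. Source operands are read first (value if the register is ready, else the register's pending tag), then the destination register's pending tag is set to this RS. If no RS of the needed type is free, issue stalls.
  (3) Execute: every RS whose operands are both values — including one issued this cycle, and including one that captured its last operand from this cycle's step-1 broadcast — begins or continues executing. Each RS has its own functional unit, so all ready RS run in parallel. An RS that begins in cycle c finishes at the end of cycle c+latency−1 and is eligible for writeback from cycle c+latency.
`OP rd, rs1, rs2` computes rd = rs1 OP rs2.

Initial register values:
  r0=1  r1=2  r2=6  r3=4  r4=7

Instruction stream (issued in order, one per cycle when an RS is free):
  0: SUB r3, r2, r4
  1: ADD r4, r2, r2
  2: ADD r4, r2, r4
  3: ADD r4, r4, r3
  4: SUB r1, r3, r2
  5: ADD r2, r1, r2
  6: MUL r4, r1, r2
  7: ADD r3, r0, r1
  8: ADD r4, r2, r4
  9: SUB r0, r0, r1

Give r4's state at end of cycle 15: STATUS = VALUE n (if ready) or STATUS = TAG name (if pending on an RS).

STATUS = TAG Add2

c1: issue SUB r3<-Add1 | r0:1,r1:2,r2:6,r3:Add1,r4:7
c2: issue ADD r4<-Add2 | r0:1,r1:2,r2:6,r3:Add1,r4:Add2
c3: issue ADD r4<-Add3 | r0:1,r1:2,r2:6,r3:Add1,r4:Add3
c4: CDB Add1=-1; issue ADD r4<-Add1 | r0:1,r1:2,r2:6,r3:-1,r4:Add1
c5: CDB Add2=12; issue SUB r1<-Add2 | r0:1,r1:Add2,r2:6,r3:-1,r4:Add1
c6: stall | r0:1,r1:Add2,r2:6,r3:-1,r4:Add1
c7: stall | r0:1,r1:Add2,r2:6,r3:-1,r4:Add1
c8: CDB Add2=-7; issue ADD r2<-Add2 | r0:1,r1:-7,r2:Add2,r3:-1,r4:Add1
c9: CDB Add3=18; issue MUL r4<-Mul1 | r0:1,r1:-7,r2:Add2,r3:-1,r4:Mul1
c10: issue ADD r3<-Add3 | r0:1,r1:-7,r2:Add2,r3:Add3,r4:Mul1
c11: CDB Add2=-1; issue ADD r4<-Add2 | r0:1,r1:-7,r2:-1,r3:Add3,r4:Add2
c12: CDB Add1=17; issue SUB r0<-Add1 | r0:Add1,r1:-7,r2:-1,r3:Add3,r4:Add2
c13: CDB Add3=-6 | r0:Add1,r1:-7,r2:-1,r3:-6,r4:Add2
c14: - | r0:Add1,r1:-7,r2:-1,r3:-6,r4:Add2
c15: CDB Add1=8 | r0:8,r1:-7,r2:-1,r3:-6,r4:Add2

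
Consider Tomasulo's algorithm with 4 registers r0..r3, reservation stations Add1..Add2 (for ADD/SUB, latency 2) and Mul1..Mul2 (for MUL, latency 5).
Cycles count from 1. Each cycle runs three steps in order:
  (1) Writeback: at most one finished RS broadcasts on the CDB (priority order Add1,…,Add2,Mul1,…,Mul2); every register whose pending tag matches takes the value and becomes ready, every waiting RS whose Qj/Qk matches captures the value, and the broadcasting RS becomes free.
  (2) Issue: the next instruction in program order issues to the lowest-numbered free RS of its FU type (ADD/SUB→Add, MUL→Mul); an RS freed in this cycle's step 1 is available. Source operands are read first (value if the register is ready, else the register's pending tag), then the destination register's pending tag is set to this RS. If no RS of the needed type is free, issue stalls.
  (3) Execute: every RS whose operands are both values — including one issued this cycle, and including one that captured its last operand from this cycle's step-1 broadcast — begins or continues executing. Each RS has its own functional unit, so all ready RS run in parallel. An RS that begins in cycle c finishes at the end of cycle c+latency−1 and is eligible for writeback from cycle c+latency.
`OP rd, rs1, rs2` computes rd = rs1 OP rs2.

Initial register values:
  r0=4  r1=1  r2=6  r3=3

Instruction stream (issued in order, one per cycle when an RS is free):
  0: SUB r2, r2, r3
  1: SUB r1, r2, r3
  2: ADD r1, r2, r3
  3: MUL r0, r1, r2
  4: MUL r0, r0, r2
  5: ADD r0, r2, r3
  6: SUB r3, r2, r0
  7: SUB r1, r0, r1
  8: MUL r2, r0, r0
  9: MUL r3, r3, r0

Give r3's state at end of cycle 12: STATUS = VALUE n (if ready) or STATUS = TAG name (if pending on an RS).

STATUS = VALUE -3

c1: issue SUB r2<-Add1 | r0:4,r1:1,r2:Add1,r3:3
c2: issue SUB r1<-Add2 | r0:4,r1:Add2,r2:Add1,r3:3
c3: CDB Add1=3; issue ADD r1<-Add1 | r0:4,r1:Add1,r2:3,r3:3
c4: issue MUL r0<-Mul1 | r0:Mul1,r1:Add1,r2:3,r3:3
c5: CDB Add1=6; issue MUL r0<-Mul2 | r0:Mul2,r1:6,r2:3,r3:3
c6: CDB Add2=0; issue ADD r0<-Add1 | r0:Add1,r1:6,r2:3,r3:3
c7: issue SUB r3<-Add2 | r0:Add1,r1:6,r2:3,r3:Add2
c8: CDB Add1=6; issue SUB r1<-Add1 | r0:6,r1:Add1,r2:3,r3:Add2
c9: stall | r0:6,r1:Add1,r2:3,r3:Add2
c10: CDB Add1=0; stall | r0:6,r1:0,r2:3,r3:Add2
c11: CDB Add2=-3; stall | r0:6,r1:0,r2:3,r3:-3
c12: CDB Mul1=18; issue MUL r2<-Mul1 | r0:6,r1:0,r2:Mul1,r3:-3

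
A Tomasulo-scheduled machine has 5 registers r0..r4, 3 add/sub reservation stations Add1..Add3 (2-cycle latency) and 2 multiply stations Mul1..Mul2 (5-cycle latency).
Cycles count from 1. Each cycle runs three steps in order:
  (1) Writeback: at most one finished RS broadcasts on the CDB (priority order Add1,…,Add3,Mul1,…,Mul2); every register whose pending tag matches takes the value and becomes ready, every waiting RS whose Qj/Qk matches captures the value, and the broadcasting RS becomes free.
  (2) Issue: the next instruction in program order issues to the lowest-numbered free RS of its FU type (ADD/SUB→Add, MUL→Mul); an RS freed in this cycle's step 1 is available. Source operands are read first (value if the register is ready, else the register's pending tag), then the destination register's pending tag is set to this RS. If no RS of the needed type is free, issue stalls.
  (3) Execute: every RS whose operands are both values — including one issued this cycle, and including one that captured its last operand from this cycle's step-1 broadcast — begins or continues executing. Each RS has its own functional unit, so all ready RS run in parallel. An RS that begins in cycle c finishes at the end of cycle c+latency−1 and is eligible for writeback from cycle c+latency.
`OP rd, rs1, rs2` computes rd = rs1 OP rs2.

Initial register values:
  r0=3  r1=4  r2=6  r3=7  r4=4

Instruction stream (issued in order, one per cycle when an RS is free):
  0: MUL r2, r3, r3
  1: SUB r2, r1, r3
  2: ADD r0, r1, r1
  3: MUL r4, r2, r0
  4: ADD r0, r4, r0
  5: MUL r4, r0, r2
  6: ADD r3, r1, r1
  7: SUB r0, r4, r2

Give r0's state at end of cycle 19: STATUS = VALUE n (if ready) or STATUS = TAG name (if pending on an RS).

STATUS = VALUE 51

cycle 1: issue MUL r2<-Mul1 // r0:3,r1:4,r2:Mul1,r3:7,r4:4
cycle 2: issue SUB r2<-Add1 // r0:3,r1:4,r2:Add1,r3:7,r4:4
cycle 3: issue ADD r0<-Add2 // r0:Add2,r1:4,r2:Add1,r3:7,r4:4
cycle 4: CDB Add1=-3; issue MUL r4<-Mul2 // r0:Add2,r1:4,r2:-3,r3:7,r4:Mul2
cycle 5: CDB Add2=8; issue ADD r0<-Add1 // r0:Add1,r1:4,r2:-3,r3:7,r4:Mul2
cycle 6: CDB Mul1=49; issue MUL r4<-Mul1 // r0:Add1,r1:4,r2:-3,r3:7,r4:Mul1
cycle 7: issue ADD r3<-Add2 // r0:Add1,r1:4,r2:-3,r3:Add2,r4:Mul1
cycle 8: issue SUB r0<-Add3 // r0:Add3,r1:4,r2:-3,r3:Add2,r4:Mul1
cycle 9: CDB Add2=8 // r0:Add3,r1:4,r2:-3,r3:8,r4:Mul1
cycle 10: CDB Mul2=-24 // r0:Add3,r1:4,r2:-3,r3:8,r4:Mul1
cycle 11: - // r0:Add3,r1:4,r2:-3,r3:8,r4:Mul1
cycle 12: CDB Add1=-16 // r0:Add3,r1:4,r2:-3,r3:8,r4:Mul1
cycle 13: - // r0:Add3,r1:4,r2:-3,r3:8,r4:Mul1
cycle 14: - // r0:Add3,r1:4,r2:-3,r3:8,r4:Mul1
cycle 15: - // r0:Add3,r1:4,r2:-3,r3:8,r4:Mul1
cycle 16: - // r0:Add3,r1:4,r2:-3,r3:8,r4:Mul1
cycle 17: CDB Mul1=48 // r0:Add3,r1:4,r2:-3,r3:8,r4:48
cycle 18: - // r0:Add3,r1:4,r2:-3,r3:8,r4:48
cycle 19: CDB Add3=51 // r0:51,r1:4,r2:-3,r3:8,r4:48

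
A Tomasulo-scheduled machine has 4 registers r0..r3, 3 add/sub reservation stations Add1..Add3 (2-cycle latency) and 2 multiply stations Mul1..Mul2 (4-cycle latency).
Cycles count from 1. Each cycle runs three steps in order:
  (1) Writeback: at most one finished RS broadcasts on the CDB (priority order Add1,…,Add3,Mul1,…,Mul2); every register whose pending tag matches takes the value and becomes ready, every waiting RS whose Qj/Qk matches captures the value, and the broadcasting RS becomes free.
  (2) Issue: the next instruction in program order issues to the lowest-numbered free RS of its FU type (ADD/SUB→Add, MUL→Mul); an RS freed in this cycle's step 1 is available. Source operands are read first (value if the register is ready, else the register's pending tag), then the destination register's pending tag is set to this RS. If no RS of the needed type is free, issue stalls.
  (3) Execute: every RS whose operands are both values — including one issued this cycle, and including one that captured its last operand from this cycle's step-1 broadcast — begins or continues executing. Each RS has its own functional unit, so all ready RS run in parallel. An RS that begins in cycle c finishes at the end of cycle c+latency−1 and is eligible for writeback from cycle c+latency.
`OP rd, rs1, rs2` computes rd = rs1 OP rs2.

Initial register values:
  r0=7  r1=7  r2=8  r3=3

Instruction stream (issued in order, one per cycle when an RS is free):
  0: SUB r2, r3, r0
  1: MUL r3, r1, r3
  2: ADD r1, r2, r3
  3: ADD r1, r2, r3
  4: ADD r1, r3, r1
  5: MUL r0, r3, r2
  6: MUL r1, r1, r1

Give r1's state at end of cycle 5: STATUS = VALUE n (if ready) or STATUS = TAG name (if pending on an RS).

STATUS = TAG Add3

  c1: issue SUB r2<-Add1  regs: r0:7,r1:7,r2:Add1,r3:3
  c2: issue MUL r3<-Mul1  regs: r0:7,r1:7,r2:Add1,r3:Mul1
  c3: CDB Add1=-4; issue ADD r1<-Add1  regs: r0:7,r1:Add1,r2:-4,r3:Mul1
  c4: issue ADD r1<-Add2  regs: r0:7,r1:Add2,r2:-4,r3:Mul1
  c5: issue ADD r1<-Add3  regs: r0:7,r1:Add3,r2:-4,r3:Mul1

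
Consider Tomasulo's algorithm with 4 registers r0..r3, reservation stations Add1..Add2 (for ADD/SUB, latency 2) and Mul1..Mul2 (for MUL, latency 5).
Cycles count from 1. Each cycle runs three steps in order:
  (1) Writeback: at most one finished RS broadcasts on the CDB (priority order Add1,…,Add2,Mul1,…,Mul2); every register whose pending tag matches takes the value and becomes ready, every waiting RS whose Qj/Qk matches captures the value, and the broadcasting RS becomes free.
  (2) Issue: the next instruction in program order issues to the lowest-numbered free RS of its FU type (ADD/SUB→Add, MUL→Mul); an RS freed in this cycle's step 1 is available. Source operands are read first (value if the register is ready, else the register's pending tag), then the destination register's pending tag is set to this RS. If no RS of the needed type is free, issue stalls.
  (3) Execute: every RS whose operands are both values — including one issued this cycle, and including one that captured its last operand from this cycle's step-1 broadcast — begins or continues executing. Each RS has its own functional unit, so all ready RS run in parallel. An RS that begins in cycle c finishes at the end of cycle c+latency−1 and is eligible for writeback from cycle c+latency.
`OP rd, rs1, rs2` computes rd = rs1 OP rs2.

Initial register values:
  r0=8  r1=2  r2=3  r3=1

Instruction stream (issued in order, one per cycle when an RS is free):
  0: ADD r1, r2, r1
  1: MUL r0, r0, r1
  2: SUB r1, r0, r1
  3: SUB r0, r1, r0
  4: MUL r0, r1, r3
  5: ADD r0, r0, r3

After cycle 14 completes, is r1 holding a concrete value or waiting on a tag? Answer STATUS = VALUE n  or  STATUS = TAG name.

  c1: issue ADD r1<-Add1  regs: r0:8,r1:Add1,r2:3,r3:1
  c2: issue MUL r0<-Mul1  regs: r0:Mul1,r1:Add1,r2:3,r3:1
  c3: CDB Add1=5; issue SUB r1<-Add1  regs: r0:Mul1,r1:Add1,r2:3,r3:1
  c4: issue SUB r0<-Add2  regs: r0:Add2,r1:Add1,r2:3,r3:1
  c5: issue MUL r0<-Mul2  regs: r0:Mul2,r1:Add1,r2:3,r3:1
  c6: stall  regs: r0:Mul2,r1:Add1,r2:3,r3:1
  c7: stall  regs: r0:Mul2,r1:Add1,r2:3,r3:1
  c8: CDB Mul1=40; stall  regs: r0:Mul2,r1:Add1,r2:3,r3:1
  c9: stall  regs: r0:Mul2,r1:Add1,r2:3,r3:1
  c10: CDB Add1=35; issue ADD r0<-Add1  regs: r0:Add1,r1:35,r2:3,r3:1
  c11: -  regs: r0:Add1,r1:35,r2:3,r3:1
  c12: CDB Add2=-5  regs: r0:Add1,r1:35,r2:3,r3:1
  c13: -  regs: r0:Add1,r1:35,r2:3,r3:1
  c14: -  regs: r0:Add1,r1:35,r2:3,r3:1

STATUS = VALUE 35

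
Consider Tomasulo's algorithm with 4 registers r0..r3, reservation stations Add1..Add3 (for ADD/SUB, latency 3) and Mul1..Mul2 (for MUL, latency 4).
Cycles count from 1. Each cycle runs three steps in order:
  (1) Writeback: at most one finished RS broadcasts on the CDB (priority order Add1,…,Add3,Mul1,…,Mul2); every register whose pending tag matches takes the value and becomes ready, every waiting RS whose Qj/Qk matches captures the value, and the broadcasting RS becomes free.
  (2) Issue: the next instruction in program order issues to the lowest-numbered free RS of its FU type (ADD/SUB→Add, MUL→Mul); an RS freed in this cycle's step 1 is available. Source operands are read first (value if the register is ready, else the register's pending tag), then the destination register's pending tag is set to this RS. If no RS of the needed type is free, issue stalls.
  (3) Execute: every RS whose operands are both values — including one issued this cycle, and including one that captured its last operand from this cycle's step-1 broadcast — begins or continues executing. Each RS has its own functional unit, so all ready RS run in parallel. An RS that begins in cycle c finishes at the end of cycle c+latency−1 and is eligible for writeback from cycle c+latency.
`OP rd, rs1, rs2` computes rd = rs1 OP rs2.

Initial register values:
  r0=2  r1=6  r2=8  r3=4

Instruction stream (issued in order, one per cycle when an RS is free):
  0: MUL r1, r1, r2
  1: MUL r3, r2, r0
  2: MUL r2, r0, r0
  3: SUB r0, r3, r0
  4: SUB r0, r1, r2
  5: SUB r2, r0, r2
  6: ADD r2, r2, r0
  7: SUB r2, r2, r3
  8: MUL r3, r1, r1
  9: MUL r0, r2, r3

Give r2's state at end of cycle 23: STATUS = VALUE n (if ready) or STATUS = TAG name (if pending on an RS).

cycle 1: issue MUL r1<-Mul1 // r0:2,r1:Mul1,r2:8,r3:4
cycle 2: issue MUL r3<-Mul2 // r0:2,r1:Mul1,r2:8,r3:Mul2
cycle 3: stall // r0:2,r1:Mul1,r2:8,r3:Mul2
cycle 4: stall // r0:2,r1:Mul1,r2:8,r3:Mul2
cycle 5: CDB Mul1=48; issue MUL r2<-Mul1 // r0:2,r1:48,r2:Mul1,r3:Mul2
cycle 6: CDB Mul2=16; issue SUB r0<-Add1 // r0:Add1,r1:48,r2:Mul1,r3:16
cycle 7: issue SUB r0<-Add2 // r0:Add2,r1:48,r2:Mul1,r3:16
cycle 8: issue SUB r2<-Add3 // r0:Add2,r1:48,r2:Add3,r3:16
cycle 9: CDB Add1=14; issue ADD r2<-Add1 // r0:Add2,r1:48,r2:Add1,r3:16
cycle 10: CDB Mul1=4; stall // r0:Add2,r1:48,r2:Add1,r3:16
cycle 11: stall // r0:Add2,r1:48,r2:Add1,r3:16
cycle 12: stall // r0:Add2,r1:48,r2:Add1,r3:16
cycle 13: CDB Add2=44; issue SUB r2<-Add2 // r0:44,r1:48,r2:Add2,r3:16
cycle 14: issue MUL r3<-Mul1 // r0:44,r1:48,r2:Add2,r3:Mul1
cycle 15: issue MUL r0<-Mul2 // r0:Mul2,r1:48,r2:Add2,r3:Mul1
cycle 16: CDB Add3=40 // r0:Mul2,r1:48,r2:Add2,r3:Mul1
cycle 17: - // r0:Mul2,r1:48,r2:Add2,r3:Mul1
cycle 18: CDB Mul1=2304 // r0:Mul2,r1:48,r2:Add2,r3:2304
cycle 19: CDB Add1=84 // r0:Mul2,r1:48,r2:Add2,r3:2304
cycle 20: - // r0:Mul2,r1:48,r2:Add2,r3:2304
cycle 21: - // r0:Mul2,r1:48,r2:Add2,r3:2304
cycle 22: CDB Add2=68 // r0:Mul2,r1:48,r2:68,r3:2304
cycle 23: - // r0:Mul2,r1:48,r2:68,r3:2304

STATUS = VALUE 68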